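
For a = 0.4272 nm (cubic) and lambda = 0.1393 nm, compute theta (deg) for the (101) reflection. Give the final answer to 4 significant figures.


d = a / sqrt(h^2+k^2+l^2)
d = 0.4272 / sqrt(2) = 0.302076 nm
lambda = 2*d*sin(theta)  =>  sin(theta) = lambda / (2*d)
sin(theta) = 0.1393 / (2 * 0.302076) = 0.230571
theta = 13.33 deg


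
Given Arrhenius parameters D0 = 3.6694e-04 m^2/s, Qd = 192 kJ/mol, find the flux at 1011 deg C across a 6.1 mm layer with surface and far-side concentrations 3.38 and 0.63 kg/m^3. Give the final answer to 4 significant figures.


Step 1: D = D0 * exp(-Qd/(R*T))
T = 1011 + 273.15 = 1284.15 K
D = 3.6694e-04 * exp(-192e3 / (8.314 * 1284.15)) = 5.68117e-12 m^2/s
Step 2: J = D * (C1 - C2) / dx
J = 5.68117e-12 * (3.38 - 0.63) / 6.1e-03
J = 2.561e-09 kg/(m^2*s)


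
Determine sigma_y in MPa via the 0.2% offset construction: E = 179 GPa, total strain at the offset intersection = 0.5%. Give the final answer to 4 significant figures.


Offset strain = 0.002
Elastic strain at yield = total_strain - offset = 5e-03 - 0.002 = 3e-03
sigma_y = E * elastic_strain = 179000 * 3e-03
sigma_y = 537 MPa


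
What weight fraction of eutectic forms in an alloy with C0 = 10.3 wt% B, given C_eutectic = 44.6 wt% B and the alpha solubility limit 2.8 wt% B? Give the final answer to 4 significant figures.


f_primary = (C_e - C0) / (C_e - C_alpha_max)
f_primary = (44.6 - 10.3) / (44.6 - 2.8)
f_primary = 0.820574
f_eutectic = 1 - 0.820574 = 0.1794


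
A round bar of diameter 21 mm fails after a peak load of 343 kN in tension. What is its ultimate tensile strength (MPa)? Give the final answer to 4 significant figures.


A0 = pi*(d/2)^2 = pi*(21/2)^2 = 346.361 mm^2
UTS = F_max / A0 = 343*1000 / 346.361
UTS = 990.3 MPa


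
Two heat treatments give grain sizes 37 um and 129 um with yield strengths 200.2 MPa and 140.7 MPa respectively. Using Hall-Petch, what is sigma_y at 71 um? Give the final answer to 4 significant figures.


sigma_y = sigma0 + k / sqrt(d)
1/sqrt(d1) = 1/sqrt(3.7e-05) = 164.399;  1/sqrt(d2) = 88.0451
k = (sigma1 - sigma2) / (1/sqrt(d1) - 1/sqrt(d2)) = (200.2 - 140.7) / (164.399 - 88.0451) = 0.779266 MPa*m^0.5
sigma0 = sigma1 - k/sqrt(d1) = 200.2 - 0.779266*164.399 = 72.0894 MPa
sigma_y(d3) = 72.0894 + 0.779266 / sqrt(7.1e-05) = 164.6 MPa


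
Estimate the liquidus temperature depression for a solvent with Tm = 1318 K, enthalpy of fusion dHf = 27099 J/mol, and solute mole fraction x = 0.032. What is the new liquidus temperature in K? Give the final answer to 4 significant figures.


dT = R*Tm^2*x / dHf
dT = 8.314 * 1318^2 * 0.032 / 27099
dT = 17.0544 K
T_new = 1318 - 17.0544 = 1301 K


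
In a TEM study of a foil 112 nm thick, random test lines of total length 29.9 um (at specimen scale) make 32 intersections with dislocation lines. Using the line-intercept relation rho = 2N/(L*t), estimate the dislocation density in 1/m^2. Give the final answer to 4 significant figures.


rho = 2N / (L * t)
L = 29.9 um = 2.99e-05 m, t = 112 nm = 1.12e-07 m
rho = 2 * 32 / (2.99e-05 * 1.12e-07)
rho = 1.911e+13 1/m^2


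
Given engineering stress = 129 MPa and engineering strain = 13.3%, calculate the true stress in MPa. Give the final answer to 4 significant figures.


sigma_true = sigma_eng * (1 + epsilon_eng)
sigma_true = 129 * (1 + 0.133)
sigma_true = 146.2 MPa


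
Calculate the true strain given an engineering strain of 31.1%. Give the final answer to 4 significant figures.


epsilon_true = ln(1 + epsilon_eng)
epsilon_true = ln(1 + 0.311)
epsilon_true = 0.2708


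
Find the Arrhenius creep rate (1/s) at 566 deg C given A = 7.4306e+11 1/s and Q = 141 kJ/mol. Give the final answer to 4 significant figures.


rate = A * exp(-Q / (R*T))
T = 566 + 273.15 = 839.15 K
rate = 7.4306e+11 * exp(-141e3 / (8.314 * 839.15))
rate = 1241 1/s


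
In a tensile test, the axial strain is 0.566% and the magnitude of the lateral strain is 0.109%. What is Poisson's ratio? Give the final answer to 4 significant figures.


nu = -epsilon_lat / epsilon_axial
Lateral strain is contraction (negative), so using magnitudes:
nu = 0.109 / 0.566
nu = 0.1926


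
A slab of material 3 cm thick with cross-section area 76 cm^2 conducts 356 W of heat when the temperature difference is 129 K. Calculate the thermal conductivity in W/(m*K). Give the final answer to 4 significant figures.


k = Q*L / (A*dT)
L = 0.03 m, A = 7.6e-03 m^2
k = 356 * 0.03 / (7.6e-03 * 129)
k = 10.89 W/(m*K)


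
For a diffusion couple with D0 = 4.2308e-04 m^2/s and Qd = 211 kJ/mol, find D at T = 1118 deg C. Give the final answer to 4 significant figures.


D = D0 * exp(-Qd / (R*T))
T = 1391.15 K
D = 4.2308e-04 * exp(-211e3 / (8.314 * 1391.15))
D = 5.053e-12 m^2/s


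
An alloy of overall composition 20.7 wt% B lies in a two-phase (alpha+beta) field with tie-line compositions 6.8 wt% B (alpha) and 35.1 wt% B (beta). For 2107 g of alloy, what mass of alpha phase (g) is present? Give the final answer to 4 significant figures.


f_alpha = (C_beta - C0) / (C_beta - C_alpha)
f_alpha = (35.1 - 20.7) / (35.1 - 6.8) = 0.508834
m_alpha = f_alpha * m_total = 0.508834 * 2107 = 1072 g


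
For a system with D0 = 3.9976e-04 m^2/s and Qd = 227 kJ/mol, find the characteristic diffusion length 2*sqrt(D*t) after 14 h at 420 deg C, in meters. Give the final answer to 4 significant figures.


Step 1: D = D0 * exp(-Qd/(R*T))
T = 693.15 K
D = 3.9976e-04 * exp(-227e3 / (8.314 * 693.15)) = 3.1249e-21 m^2/s
Step 2: L = 2*sqrt(D*t)
t = 14 h = 50400 s
L = 2*sqrt(3.1249e-21 * 50400) = 2.51e-08 m


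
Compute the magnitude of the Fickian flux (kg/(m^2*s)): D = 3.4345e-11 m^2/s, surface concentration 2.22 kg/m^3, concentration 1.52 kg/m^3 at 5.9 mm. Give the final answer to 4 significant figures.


J = -D * (dC/dx) = D * (C1 - C2) / dx
J = 3.4345e-11 * (2.22 - 1.52) / 5.9e-03
J = 4.075e-09 kg/(m^2*s)


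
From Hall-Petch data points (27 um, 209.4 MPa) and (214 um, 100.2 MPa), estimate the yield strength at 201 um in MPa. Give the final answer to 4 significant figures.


sigma_y = sigma0 + k / sqrt(d)
1/sqrt(d1) = 1/sqrt(2.7e-05) = 192.45;  1/sqrt(d2) = 68.3586
k = (sigma1 - sigma2) / (1/sqrt(d1) - 1/sqrt(d2)) = (209.4 - 100.2) / (192.45 - 68.3586) = 0.879996 MPa*m^0.5
sigma0 = sigma1 - k/sqrt(d1) = 209.4 - 0.879996*192.45 = 40.0447 MPa
sigma_y(d3) = 40.0447 + 0.879996 / sqrt(2.01e-04) = 102.1 MPa


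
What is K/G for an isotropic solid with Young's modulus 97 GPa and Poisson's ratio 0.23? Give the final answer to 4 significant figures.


G = E / (2*(1+nu))
G = 97 / (2*(1+0.23)) = 39.4309 GPa
K = E / (3*(1-2*nu))
K = 97 / (3*(1-2*0.23)) = 59.8765 GPa
K/G = 59.8765 / 39.4309 = 1.519


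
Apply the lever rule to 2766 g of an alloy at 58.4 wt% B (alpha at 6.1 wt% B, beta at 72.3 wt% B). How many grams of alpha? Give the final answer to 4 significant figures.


f_alpha = (C_beta - C0) / (C_beta - C_alpha)
f_alpha = (72.3 - 58.4) / (72.3 - 6.1) = 0.20997
m_alpha = f_alpha * m_total = 0.20997 * 2766 = 580.8 g


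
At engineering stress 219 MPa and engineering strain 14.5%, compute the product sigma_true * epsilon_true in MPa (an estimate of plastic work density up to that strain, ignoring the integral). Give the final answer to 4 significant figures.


sigma_true = sigma_eng * (1 + epsilon_eng)
sigma_true = 219 * (1 + 0.145) = 250.755 MPa
epsilon_true = ln(1 + epsilon_eng)
epsilon_true = ln(1 + 0.145) = 0.135405
sigma_true * epsilon_true = 250.755 * 0.135405 = 33.95 MPa


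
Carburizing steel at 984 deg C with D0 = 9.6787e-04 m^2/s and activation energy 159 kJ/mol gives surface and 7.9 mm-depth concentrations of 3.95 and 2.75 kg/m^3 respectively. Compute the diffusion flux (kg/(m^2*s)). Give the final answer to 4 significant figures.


Step 1: D = D0 * exp(-Qd/(R*T))
T = 984 + 273.15 = 1257.15 K
D = 9.6787e-04 * exp(-159e3 / (8.314 * 1257.15)) = 2.39398e-10 m^2/s
Step 2: J = D * (C1 - C2) / dx
J = 2.39398e-10 * (3.95 - 2.75) / 7.9e-03
J = 3.636e-08 kg/(m^2*s)


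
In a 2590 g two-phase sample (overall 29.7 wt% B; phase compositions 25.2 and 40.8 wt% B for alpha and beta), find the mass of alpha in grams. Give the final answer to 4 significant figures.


f_alpha = (C_beta - C0) / (C_beta - C_alpha)
f_alpha = (40.8 - 29.7) / (40.8 - 25.2) = 0.711538
m_alpha = f_alpha * m_total = 0.711538 * 2590 = 1843 g


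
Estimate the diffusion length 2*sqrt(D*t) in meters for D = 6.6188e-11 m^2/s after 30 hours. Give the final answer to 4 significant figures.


t = 30 hr = 108000 s
Diffusion length = 2*sqrt(D*t)
= 2*sqrt(6.6188e-11 * 108000)
= 5.347e-03 m


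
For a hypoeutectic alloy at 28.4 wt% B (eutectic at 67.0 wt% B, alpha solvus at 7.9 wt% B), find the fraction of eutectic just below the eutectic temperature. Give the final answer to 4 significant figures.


f_primary = (C_e - C0) / (C_e - C_alpha_max)
f_primary = (67.0 - 28.4) / (67.0 - 7.9)
f_primary = 0.65313
f_eutectic = 1 - 0.65313 = 0.3469


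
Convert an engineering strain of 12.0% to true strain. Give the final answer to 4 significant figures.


epsilon_true = ln(1 + epsilon_eng)
epsilon_true = ln(1 + 0.12)
epsilon_true = 0.1133


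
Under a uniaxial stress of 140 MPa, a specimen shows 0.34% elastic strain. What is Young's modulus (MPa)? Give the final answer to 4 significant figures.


E = sigma / epsilon
epsilon = 0.34% = 3.4e-03
E = 140 / 3.4e-03
E = 41180 MPa


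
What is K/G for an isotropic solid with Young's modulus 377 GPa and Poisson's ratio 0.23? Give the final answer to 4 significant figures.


G = E / (2*(1+nu))
G = 377 / (2*(1+0.23)) = 153.252 GPa
K = E / (3*(1-2*nu))
K = 377 / (3*(1-2*0.23)) = 232.716 GPa
K/G = 232.716 / 153.252 = 1.519


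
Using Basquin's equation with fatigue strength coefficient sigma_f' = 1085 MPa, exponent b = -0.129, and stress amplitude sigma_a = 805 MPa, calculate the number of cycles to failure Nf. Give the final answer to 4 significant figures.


sigma_a = sigma_f' * (2*Nf)^b
2*Nf = (sigma_a / sigma_f')^(1/b)
2*Nf = (805 / 1085)^(1/-0.129)
2*Nf = 10.1138
Nf = 5.057 cycles


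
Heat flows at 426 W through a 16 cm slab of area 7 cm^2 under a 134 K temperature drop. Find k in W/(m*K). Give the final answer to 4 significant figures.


k = Q*L / (A*dT)
L = 0.16 m, A = 7e-04 m^2
k = 426 * 0.16 / (7e-04 * 134)
k = 726.7 W/(m*K)


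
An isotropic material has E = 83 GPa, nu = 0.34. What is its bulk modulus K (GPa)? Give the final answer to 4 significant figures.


K = E / (3*(1-2*nu))
K = 83 / (3*(1-2*0.34))
K = 86.46 GPa


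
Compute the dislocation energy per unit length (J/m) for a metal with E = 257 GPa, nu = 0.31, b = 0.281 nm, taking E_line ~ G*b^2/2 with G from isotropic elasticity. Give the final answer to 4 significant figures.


Step 1: G = E / (2*(1+nu))
G = 257 / (2*(1+0.31)) = 98.0916 GPa = 9.80916e+10 Pa
Step 2: E_line = G*b^2/2
b = 0.281 nm = 2.81e-10 m
E_line = 0.5 * 9.80916e+10 * (2.81e-10)^2 = 3.873e-09 J/m


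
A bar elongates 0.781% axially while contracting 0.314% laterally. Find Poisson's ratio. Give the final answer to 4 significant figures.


nu = -epsilon_lat / epsilon_axial
Lateral strain is contraction (negative), so using magnitudes:
nu = 0.314 / 0.781
nu = 0.402


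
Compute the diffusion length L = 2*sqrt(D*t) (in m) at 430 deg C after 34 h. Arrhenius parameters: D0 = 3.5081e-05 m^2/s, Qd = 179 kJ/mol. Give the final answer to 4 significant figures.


Step 1: D = D0 * exp(-Qd/(R*T))
T = 703.15 K
D = 3.5081e-05 * exp(-179e3 / (8.314 * 703.15)) = 1.7672e-18 m^2/s
Step 2: L = 2*sqrt(D*t)
t = 34 h = 122400 s
L = 2*sqrt(1.7672e-18 * 122400) = 9.302e-07 m


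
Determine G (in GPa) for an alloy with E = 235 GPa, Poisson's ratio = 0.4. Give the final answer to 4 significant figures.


G = E / (2*(1+nu))
G = 235 / (2*(1+0.4))
G = 83.93 GPa


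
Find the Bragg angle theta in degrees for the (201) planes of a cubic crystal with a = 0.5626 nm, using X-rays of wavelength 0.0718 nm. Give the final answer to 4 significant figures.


d = a / sqrt(h^2+k^2+l^2)
d = 0.5626 / sqrt(5) = 0.251602 nm
lambda = 2*d*sin(theta)  =>  sin(theta) = lambda / (2*d)
sin(theta) = 0.0718 / (2 * 0.251602) = 0.142685
theta = 8.203 deg


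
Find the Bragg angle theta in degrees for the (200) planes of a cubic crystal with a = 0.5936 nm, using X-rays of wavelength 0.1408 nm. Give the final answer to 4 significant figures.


d = a / sqrt(h^2+k^2+l^2)
d = 0.5936 / sqrt(4) = 0.2968 nm
lambda = 2*d*sin(theta)  =>  sin(theta) = lambda / (2*d)
sin(theta) = 0.1408 / (2 * 0.2968) = 0.237197
theta = 13.72 deg


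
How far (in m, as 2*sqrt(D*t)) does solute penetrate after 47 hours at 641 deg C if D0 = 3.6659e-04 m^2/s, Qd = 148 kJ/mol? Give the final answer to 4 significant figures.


Step 1: D = D0 * exp(-Qd/(R*T))
T = 914.15 K
D = 3.6659e-04 * exp(-148e3 / (8.314 * 914.15)) = 1.27979e-12 m^2/s
Step 2: L = 2*sqrt(D*t)
t = 47 h = 169200 s
L = 2*sqrt(1.27979e-12 * 169200) = 9.307e-04 m


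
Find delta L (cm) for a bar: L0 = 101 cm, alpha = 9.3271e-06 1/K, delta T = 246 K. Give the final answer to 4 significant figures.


dL = L0 * alpha * dT
dL = 101 * 9.3271e-06 * 246
dL = 0.2317 cm


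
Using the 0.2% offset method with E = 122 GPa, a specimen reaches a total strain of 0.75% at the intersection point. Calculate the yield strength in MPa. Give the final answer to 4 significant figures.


Offset strain = 0.002
Elastic strain at yield = total_strain - offset = 7.5e-03 - 0.002 = 5.5e-03
sigma_y = E * elastic_strain = 122000 * 5.5e-03
sigma_y = 671 MPa


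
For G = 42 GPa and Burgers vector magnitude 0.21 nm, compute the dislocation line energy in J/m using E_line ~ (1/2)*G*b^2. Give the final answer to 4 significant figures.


E = G*b^2/2
b = 0.21 nm = 2.1e-10 m
G = 42 GPa = 4.2e+10 Pa
E = 0.5 * 4.2e+10 * (2.1e-10)^2
E = 9.261e-10 J/m


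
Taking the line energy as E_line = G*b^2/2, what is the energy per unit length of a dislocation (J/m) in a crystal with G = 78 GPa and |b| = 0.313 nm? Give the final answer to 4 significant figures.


E = G*b^2/2
b = 0.313 nm = 3.13e-10 m
G = 78 GPa = 7.8e+10 Pa
E = 0.5 * 7.8e+10 * (3.13e-10)^2
E = 3.821e-09 J/m


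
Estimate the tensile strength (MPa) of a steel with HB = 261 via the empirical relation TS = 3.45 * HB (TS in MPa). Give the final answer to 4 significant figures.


TS (MPa) = 3.45 * HB
TS = 3.45 * 261
TS = 900.5 MPa


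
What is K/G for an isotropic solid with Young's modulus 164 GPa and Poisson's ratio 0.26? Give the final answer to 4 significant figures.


G = E / (2*(1+nu))
G = 164 / (2*(1+0.26)) = 65.0794 GPa
K = E / (3*(1-2*nu))
K = 164 / (3*(1-2*0.26)) = 113.889 GPa
K/G = 113.889 / 65.0794 = 1.75


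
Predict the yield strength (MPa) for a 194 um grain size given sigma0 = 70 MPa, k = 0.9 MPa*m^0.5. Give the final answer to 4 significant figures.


sigma_y = sigma0 + k / sqrt(d)
d = 194 um = 1.94e-04 m
sigma_y = 70 + 0.9 / sqrt(1.94e-04)
sigma_y = 134.6 MPa


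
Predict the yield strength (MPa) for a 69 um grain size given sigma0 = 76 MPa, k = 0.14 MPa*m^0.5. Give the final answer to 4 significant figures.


sigma_y = sigma0 + k / sqrt(d)
d = 69 um = 6.9e-05 m
sigma_y = 76 + 0.14 / sqrt(6.9e-05)
sigma_y = 92.85 MPa


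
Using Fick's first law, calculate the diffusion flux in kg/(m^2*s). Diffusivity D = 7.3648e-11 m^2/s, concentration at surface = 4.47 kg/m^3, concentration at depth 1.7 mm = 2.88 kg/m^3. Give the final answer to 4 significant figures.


J = -D * (dC/dx) = D * (C1 - C2) / dx
J = 7.3648e-11 * (4.47 - 2.88) / 1.7e-03
J = 6.888e-08 kg/(m^2*s)


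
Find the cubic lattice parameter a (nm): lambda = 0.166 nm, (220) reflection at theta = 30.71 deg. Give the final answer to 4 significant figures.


d = lambda / (2*sin(theta))
d = 0.166 / (2*sin(30.71 deg))
d = 0.162524 nm
a = d * sqrt(h^2+k^2+l^2) = 0.162524 * sqrt(8)
a = 0.4597 nm


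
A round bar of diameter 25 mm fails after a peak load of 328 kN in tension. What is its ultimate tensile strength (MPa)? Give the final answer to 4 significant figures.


A0 = pi*(d/2)^2 = pi*(25/2)^2 = 490.874 mm^2
UTS = F_max / A0 = 328*1000 / 490.874
UTS = 668.2 MPa


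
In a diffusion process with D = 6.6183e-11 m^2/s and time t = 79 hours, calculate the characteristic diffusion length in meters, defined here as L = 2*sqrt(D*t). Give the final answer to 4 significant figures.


t = 79 hr = 284400 s
Diffusion length = 2*sqrt(D*t)
= 2*sqrt(6.6183e-11 * 284400)
= 8.677e-03 m


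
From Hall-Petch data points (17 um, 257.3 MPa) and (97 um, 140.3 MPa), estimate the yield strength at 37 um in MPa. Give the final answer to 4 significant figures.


sigma_y = sigma0 + k / sqrt(d)
1/sqrt(d1) = 1/sqrt(1.7e-05) = 242.536;  1/sqrt(d2) = 101.535
k = (sigma1 - sigma2) / (1/sqrt(d1) - 1/sqrt(d2)) = (257.3 - 140.3) / (242.536 - 101.535) = 0.829781 MPa*m^0.5
sigma0 = sigma1 - k/sqrt(d1) = 257.3 - 0.829781*242.536 = 56.0485 MPa
sigma_y(d3) = 56.0485 + 0.829781 / sqrt(3.7e-05) = 192.5 MPa


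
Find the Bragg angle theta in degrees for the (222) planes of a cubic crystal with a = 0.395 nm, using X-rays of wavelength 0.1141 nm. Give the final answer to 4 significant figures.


d = a / sqrt(h^2+k^2+l^2)
d = 0.395 / sqrt(12) = 0.114027 nm
lambda = 2*d*sin(theta)  =>  sin(theta) = lambda / (2*d)
sin(theta) = 0.1141 / (2 * 0.114027) = 0.500322
theta = 30.02 deg


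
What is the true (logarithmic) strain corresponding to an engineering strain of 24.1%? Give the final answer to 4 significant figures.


epsilon_true = ln(1 + epsilon_eng)
epsilon_true = ln(1 + 0.241)
epsilon_true = 0.2159


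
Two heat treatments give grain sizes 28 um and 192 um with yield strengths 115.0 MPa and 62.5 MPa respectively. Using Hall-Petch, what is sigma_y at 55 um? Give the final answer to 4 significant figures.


sigma_y = sigma0 + k / sqrt(d)
1/sqrt(d1) = 1/sqrt(2.8e-05) = 188.982;  1/sqrt(d2) = 72.1688
k = (sigma1 - sigma2) / (1/sqrt(d1) - 1/sqrt(d2)) = (115.0 - 62.5) / (188.982 - 72.1688) = 0.449435 MPa*m^0.5
sigma0 = sigma1 - k/sqrt(d1) = 115.0 - 0.449435*188.982 = 30.0649 MPa
sigma_y(d3) = 30.0649 + 0.449435 / sqrt(5.5e-05) = 90.67 MPa


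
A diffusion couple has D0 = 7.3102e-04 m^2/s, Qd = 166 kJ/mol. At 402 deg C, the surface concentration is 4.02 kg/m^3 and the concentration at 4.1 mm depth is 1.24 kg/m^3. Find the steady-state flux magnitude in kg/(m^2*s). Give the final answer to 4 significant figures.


Step 1: D = D0 * exp(-Qd/(R*T))
T = 402 + 273.15 = 675.15 K
D = 7.3102e-04 * exp(-166e3 / (8.314 * 675.15)) = 1.04826e-16 m^2/s
Step 2: J = D * (C1 - C2) / dx
J = 1.04826e-16 * (4.02 - 1.24) / 4.1e-03
J = 7.108e-14 kg/(m^2*s)


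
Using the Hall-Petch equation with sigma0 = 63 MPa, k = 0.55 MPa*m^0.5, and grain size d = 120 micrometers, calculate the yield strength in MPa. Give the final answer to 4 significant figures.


sigma_y = sigma0 + k / sqrt(d)
d = 120 um = 1.2e-04 m
sigma_y = 63 + 0.55 / sqrt(1.2e-04)
sigma_y = 113.2 MPa


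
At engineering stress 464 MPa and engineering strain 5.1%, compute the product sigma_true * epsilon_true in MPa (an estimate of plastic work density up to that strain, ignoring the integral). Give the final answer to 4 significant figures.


sigma_true = sigma_eng * (1 + epsilon_eng)
sigma_true = 464 * (1 + 0.051) = 487.664 MPa
epsilon_true = ln(1 + epsilon_eng)
epsilon_true = ln(1 + 0.051) = 0.0497421
sigma_true * epsilon_true = 487.664 * 0.0497421 = 24.26 MPa


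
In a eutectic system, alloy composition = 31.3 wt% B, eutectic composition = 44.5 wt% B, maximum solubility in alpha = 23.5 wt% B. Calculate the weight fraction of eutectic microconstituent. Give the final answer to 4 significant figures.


f_primary = (C_e - C0) / (C_e - C_alpha_max)
f_primary = (44.5 - 31.3) / (44.5 - 23.5)
f_primary = 0.628571
f_eutectic = 1 - 0.628571 = 0.3714


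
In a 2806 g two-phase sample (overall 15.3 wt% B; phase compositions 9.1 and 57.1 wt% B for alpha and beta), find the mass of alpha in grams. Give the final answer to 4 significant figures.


f_alpha = (C_beta - C0) / (C_beta - C_alpha)
f_alpha = (57.1 - 15.3) / (57.1 - 9.1) = 0.870833
m_alpha = f_alpha * m_total = 0.870833 * 2806 = 2444 g


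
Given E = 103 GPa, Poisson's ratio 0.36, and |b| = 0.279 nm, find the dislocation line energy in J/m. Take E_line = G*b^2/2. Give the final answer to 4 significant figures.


Step 1: G = E / (2*(1+nu))
G = 103 / (2*(1+0.36)) = 37.8676 GPa = 3.78676e+10 Pa
Step 2: E_line = G*b^2/2
b = 0.279 nm = 2.79e-10 m
E_line = 0.5 * 3.78676e+10 * (2.79e-10)^2 = 1.474e-09 J/m


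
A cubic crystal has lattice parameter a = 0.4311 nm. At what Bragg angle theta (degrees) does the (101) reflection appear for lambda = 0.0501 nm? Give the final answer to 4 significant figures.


d = a / sqrt(h^2+k^2+l^2)
d = 0.4311 / sqrt(2) = 0.304834 nm
lambda = 2*d*sin(theta)  =>  sin(theta) = lambda / (2*d)
sin(theta) = 0.0501 / (2 * 0.304834) = 0.0821759
theta = 4.714 deg


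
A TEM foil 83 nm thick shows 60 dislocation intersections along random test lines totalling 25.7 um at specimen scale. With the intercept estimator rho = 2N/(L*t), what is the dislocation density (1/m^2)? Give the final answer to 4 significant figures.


rho = 2N / (L * t)
L = 25.7 um = 2.57e-05 m, t = 83 nm = 8.3e-08 m
rho = 2 * 60 / (2.57e-05 * 8.3e-08)
rho = 5.626e+13 1/m^2


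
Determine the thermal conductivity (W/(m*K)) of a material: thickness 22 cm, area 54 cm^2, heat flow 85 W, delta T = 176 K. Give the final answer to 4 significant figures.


k = Q*L / (A*dT)
L = 0.22 m, A = 5.4e-03 m^2
k = 85 * 0.22 / (5.4e-03 * 176)
k = 19.68 W/(m*K)


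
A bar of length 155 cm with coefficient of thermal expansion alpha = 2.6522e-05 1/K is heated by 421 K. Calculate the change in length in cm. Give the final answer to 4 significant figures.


dL = L0 * alpha * dT
dL = 155 * 2.6522e-05 * 421
dL = 1.731 cm


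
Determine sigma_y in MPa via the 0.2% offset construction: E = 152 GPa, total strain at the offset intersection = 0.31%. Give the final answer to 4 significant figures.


Offset strain = 0.002
Elastic strain at yield = total_strain - offset = 3.1e-03 - 0.002 = 1.1e-03
sigma_y = E * elastic_strain = 152000 * 1.1e-03
sigma_y = 167.2 MPa


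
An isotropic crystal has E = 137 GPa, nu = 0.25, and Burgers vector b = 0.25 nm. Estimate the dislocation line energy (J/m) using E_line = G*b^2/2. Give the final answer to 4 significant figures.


Step 1: G = E / (2*(1+nu))
G = 137 / (2*(1+0.25)) = 54.8 GPa = 5.48e+10 Pa
Step 2: E_line = G*b^2/2
b = 0.25 nm = 2.5e-10 m
E_line = 0.5 * 5.48e+10 * (2.5e-10)^2 = 1.713e-09 J/m


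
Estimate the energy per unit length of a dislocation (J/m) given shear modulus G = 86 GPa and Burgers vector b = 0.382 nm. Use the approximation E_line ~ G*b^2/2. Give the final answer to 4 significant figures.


E = G*b^2/2
b = 0.382 nm = 3.82e-10 m
G = 86 GPa = 8.6e+10 Pa
E = 0.5 * 8.6e+10 * (3.82e-10)^2
E = 6.275e-09 J/m


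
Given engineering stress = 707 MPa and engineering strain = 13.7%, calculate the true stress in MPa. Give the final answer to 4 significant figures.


sigma_true = sigma_eng * (1 + epsilon_eng)
sigma_true = 707 * (1 + 0.137)
sigma_true = 803.9 MPa


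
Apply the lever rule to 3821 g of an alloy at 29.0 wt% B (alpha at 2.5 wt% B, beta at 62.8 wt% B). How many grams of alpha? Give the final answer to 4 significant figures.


f_alpha = (C_beta - C0) / (C_beta - C_alpha)
f_alpha = (62.8 - 29.0) / (62.8 - 2.5) = 0.560531
m_alpha = f_alpha * m_total = 0.560531 * 3821 = 2142 g


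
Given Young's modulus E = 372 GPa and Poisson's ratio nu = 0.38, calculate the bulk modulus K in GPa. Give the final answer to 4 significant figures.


K = E / (3*(1-2*nu))
K = 372 / (3*(1-2*0.38))
K = 516.7 GPa


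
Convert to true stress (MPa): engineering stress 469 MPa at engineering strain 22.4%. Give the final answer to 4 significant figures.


sigma_true = sigma_eng * (1 + epsilon_eng)
sigma_true = 469 * (1 + 0.224)
sigma_true = 574.1 MPa


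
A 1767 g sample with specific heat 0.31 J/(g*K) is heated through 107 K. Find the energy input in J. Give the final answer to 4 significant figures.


Q = m * cp * dT
Q = 1767 * 0.31 * 107
Q = 58610 J


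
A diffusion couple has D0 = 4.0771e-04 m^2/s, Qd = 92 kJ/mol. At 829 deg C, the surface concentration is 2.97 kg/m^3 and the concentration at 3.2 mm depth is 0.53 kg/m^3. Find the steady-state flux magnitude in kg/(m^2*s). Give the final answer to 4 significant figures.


Step 1: D = D0 * exp(-Qd/(R*T))
T = 829 + 273.15 = 1102.15 K
D = 4.0771e-04 * exp(-92e3 / (8.314 * 1102.15)) = 1.77828e-08 m^2/s
Step 2: J = D * (C1 - C2) / dx
J = 1.77828e-08 * (2.97 - 0.53) / 3.2e-03
J = 1.356e-05 kg/(m^2*s)


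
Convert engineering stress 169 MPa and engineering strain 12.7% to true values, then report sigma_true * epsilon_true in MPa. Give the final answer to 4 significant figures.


sigma_true = sigma_eng * (1 + epsilon_eng)
sigma_true = 169 * (1 + 0.127) = 190.463 MPa
epsilon_true = ln(1 + epsilon_eng)
epsilon_true = ln(1 + 0.127) = 0.119559
sigma_true * epsilon_true = 190.463 * 0.119559 = 22.77 MPa


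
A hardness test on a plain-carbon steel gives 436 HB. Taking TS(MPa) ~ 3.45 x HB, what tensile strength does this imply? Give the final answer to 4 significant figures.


TS (MPa) = 3.45 * HB
TS = 3.45 * 436
TS = 1504 MPa


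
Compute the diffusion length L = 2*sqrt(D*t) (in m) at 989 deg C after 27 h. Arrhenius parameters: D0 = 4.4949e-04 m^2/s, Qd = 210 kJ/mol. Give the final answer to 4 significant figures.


Step 1: D = D0 * exp(-Qd/(R*T))
T = 1262.15 K
D = 4.4949e-04 * exp(-210e3 / (8.314 * 1262.15)) = 9.15087e-13 m^2/s
Step 2: L = 2*sqrt(D*t)
t = 27 h = 97200 s
L = 2*sqrt(9.15087e-13 * 97200) = 5.965e-04 m


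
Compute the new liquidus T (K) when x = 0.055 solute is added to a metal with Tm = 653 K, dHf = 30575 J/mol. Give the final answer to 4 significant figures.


dT = R*Tm^2*x / dHf
dT = 8.314 * 653^2 * 0.055 / 30575
dT = 6.37724 K
T_new = 653 - 6.37724 = 646.6 K


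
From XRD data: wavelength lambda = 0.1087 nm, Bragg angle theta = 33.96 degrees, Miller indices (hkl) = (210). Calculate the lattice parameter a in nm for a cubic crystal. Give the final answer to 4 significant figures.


d = lambda / (2*sin(theta))
d = 0.1087 / (2*sin(33.96 deg))
d = 0.0972944 nm
a = d * sqrt(h^2+k^2+l^2) = 0.0972944 * sqrt(5)
a = 0.2176 nm


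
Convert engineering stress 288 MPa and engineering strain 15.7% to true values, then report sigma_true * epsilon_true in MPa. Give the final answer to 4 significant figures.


sigma_true = sigma_eng * (1 + epsilon_eng)
sigma_true = 288 * (1 + 0.157) = 333.216 MPa
epsilon_true = ln(1 + epsilon_eng)
epsilon_true = ln(1 + 0.157) = 0.14583
sigma_true * epsilon_true = 333.216 * 0.14583 = 48.59 MPa


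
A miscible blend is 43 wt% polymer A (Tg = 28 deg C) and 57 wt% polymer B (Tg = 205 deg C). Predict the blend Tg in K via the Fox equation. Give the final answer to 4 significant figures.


1/Tg = w1/Tg1 + w2/Tg2 (in Kelvin)
Tg1 = 301.15 K, Tg2 = 478.15 K
1/Tg = 0.43/301.15 + 0.57/478.15
Tg = 381.7 K


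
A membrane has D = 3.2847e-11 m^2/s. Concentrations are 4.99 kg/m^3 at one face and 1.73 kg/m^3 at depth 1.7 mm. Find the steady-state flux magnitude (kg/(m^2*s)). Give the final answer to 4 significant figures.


J = -D * (dC/dx) = D * (C1 - C2) / dx
J = 3.2847e-11 * (4.99 - 1.73) / 1.7e-03
J = 6.299e-08 kg/(m^2*s)


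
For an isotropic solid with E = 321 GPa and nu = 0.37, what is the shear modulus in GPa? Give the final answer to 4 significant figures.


G = E / (2*(1+nu))
G = 321 / (2*(1+0.37))
G = 117.2 GPa


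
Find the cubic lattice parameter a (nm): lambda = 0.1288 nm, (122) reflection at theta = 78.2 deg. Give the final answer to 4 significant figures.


d = lambda / (2*sin(theta))
d = 0.1288 / (2*sin(78.2 deg))
d = 0.0657903 nm
a = d * sqrt(h^2+k^2+l^2) = 0.0657903 * sqrt(9)
a = 0.1974 nm


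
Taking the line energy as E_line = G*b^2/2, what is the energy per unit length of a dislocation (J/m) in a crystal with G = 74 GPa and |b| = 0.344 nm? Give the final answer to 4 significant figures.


E = G*b^2/2
b = 0.344 nm = 3.44e-10 m
G = 74 GPa = 7.4e+10 Pa
E = 0.5 * 7.4e+10 * (3.44e-10)^2
E = 4.378e-09 J/m


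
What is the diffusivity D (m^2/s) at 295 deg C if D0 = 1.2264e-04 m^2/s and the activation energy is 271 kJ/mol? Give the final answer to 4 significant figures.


D = D0 * exp(-Qd / (R*T))
T = 568.15 K
D = 1.2264e-04 * exp(-271e3 / (8.314 * 568.15))
D = 1.488e-29 m^2/s


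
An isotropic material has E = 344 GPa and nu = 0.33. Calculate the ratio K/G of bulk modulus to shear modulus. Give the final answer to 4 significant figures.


G = E / (2*(1+nu))
G = 344 / (2*(1+0.33)) = 129.323 GPa
K = E / (3*(1-2*nu))
K = 344 / (3*(1-2*0.33)) = 337.255 GPa
K/G = 337.255 / 129.323 = 2.608


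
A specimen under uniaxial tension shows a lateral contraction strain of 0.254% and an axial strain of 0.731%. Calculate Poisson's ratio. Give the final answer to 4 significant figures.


nu = -epsilon_lat / epsilon_axial
Lateral strain is contraction (negative), so using magnitudes:
nu = 0.254 / 0.731
nu = 0.3475


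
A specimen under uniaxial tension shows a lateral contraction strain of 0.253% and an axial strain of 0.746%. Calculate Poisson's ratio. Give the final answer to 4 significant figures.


nu = -epsilon_lat / epsilon_axial
Lateral strain is contraction (negative), so using magnitudes:
nu = 0.253 / 0.746
nu = 0.3391


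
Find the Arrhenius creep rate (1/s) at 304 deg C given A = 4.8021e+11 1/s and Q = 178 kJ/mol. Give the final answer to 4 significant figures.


rate = A * exp(-Q / (R*T))
T = 304 + 273.15 = 577.15 K
rate = 4.8021e+11 * exp(-178e3 / (8.314 * 577.15))
rate = 3.724e-05 1/s


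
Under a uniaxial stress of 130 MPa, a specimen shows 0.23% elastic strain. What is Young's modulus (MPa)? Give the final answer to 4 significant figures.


E = sigma / epsilon
epsilon = 0.23% = 2.3e-03
E = 130 / 2.3e-03
E = 56520 MPa


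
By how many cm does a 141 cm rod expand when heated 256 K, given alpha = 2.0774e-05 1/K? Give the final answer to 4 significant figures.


dL = L0 * alpha * dT
dL = 141 * 2.0774e-05 * 256
dL = 0.7499 cm


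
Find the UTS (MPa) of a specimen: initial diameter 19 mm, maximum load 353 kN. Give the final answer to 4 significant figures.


A0 = pi*(d/2)^2 = pi*(19/2)^2 = 283.529 mm^2
UTS = F_max / A0 = 353*1000 / 283.529
UTS = 1245 MPa


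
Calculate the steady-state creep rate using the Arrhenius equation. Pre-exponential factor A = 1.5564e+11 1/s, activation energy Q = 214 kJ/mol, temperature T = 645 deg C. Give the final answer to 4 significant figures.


rate = A * exp(-Q / (R*T))
T = 645 + 273.15 = 918.15 K
rate = 1.5564e+11 * exp(-214e3 / (8.314 * 918.15))
rate = 0.104 1/s


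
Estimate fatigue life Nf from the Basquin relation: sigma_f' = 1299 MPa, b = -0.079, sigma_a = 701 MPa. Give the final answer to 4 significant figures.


sigma_a = sigma_f' * (2*Nf)^b
2*Nf = (sigma_a / sigma_f')^(1/b)
2*Nf = (701 / 1299)^(1/-0.079)
2*Nf = 2460.52
Nf = 1230 cycles


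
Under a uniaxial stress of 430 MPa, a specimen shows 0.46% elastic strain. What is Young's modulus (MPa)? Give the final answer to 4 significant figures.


E = sigma / epsilon
epsilon = 0.46% = 4.6e-03
E = 430 / 4.6e-03
E = 93480 MPa


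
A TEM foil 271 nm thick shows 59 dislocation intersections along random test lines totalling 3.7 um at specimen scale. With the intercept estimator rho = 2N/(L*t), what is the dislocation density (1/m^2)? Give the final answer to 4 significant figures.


rho = 2N / (L * t)
L = 3.7 um = 3.7e-06 m, t = 271 nm = 2.71e-07 m
rho = 2 * 59 / (3.7e-06 * 2.71e-07)
rho = 1.177e+14 1/m^2


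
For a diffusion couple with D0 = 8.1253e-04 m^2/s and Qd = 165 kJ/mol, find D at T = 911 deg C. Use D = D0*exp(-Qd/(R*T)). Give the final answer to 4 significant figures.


D = D0 * exp(-Qd / (R*T))
T = 1184.15 K
D = 8.1253e-04 * exp(-165e3 / (8.314 * 1184.15))
D = 4.277e-11 m^2/s


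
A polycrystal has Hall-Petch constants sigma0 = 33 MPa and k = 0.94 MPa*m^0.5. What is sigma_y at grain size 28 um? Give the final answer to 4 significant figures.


sigma_y = sigma0 + k / sqrt(d)
d = 28 um = 2.8e-05 m
sigma_y = 33 + 0.94 / sqrt(2.8e-05)
sigma_y = 210.6 MPa


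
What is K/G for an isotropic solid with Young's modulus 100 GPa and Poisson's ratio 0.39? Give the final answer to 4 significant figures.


G = E / (2*(1+nu))
G = 100 / (2*(1+0.39)) = 35.9712 GPa
K = E / (3*(1-2*nu))
K = 100 / (3*(1-2*0.39)) = 151.515 GPa
K/G = 151.515 / 35.9712 = 4.212


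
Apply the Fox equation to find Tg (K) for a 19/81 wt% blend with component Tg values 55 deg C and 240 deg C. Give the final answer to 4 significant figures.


1/Tg = w1/Tg1 + w2/Tg2 (in Kelvin)
Tg1 = 328.15 K, Tg2 = 513.15 K
1/Tg = 0.19/328.15 + 0.81/513.15
Tg = 463.5 K


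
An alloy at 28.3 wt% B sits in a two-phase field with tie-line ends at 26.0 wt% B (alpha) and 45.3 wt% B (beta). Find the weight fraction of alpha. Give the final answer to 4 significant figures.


f_alpha = (C_beta - C0) / (C_beta - C_alpha)
f_alpha = (45.3 - 28.3) / (45.3 - 26.0)
f_alpha = 0.8808


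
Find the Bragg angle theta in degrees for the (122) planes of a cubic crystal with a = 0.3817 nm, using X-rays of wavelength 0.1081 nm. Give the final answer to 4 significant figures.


d = a / sqrt(h^2+k^2+l^2)
d = 0.3817 / sqrt(9) = 0.127233 nm
lambda = 2*d*sin(theta)  =>  sin(theta) = lambda / (2*d)
sin(theta) = 0.1081 / (2 * 0.127233) = 0.42481
theta = 25.14 deg


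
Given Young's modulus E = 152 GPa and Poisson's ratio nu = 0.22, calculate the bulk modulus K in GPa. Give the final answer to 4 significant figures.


K = E / (3*(1-2*nu))
K = 152 / (3*(1-2*0.22))
K = 90.48 GPa


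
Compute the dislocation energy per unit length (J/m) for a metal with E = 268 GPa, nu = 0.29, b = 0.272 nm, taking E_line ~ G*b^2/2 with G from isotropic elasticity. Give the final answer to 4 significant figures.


Step 1: G = E / (2*(1+nu))
G = 268 / (2*(1+0.29)) = 103.876 GPa = 1.03876e+11 Pa
Step 2: E_line = G*b^2/2
b = 0.272 nm = 2.72e-10 m
E_line = 0.5 * 1.03876e+11 * (2.72e-10)^2 = 3.843e-09 J/m


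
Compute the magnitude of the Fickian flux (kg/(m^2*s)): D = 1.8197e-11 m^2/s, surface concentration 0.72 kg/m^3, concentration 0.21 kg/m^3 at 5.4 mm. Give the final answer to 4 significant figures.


J = -D * (dC/dx) = D * (C1 - C2) / dx
J = 1.8197e-11 * (0.72 - 0.21) / 5.4e-03
J = 1.719e-09 kg/(m^2*s)


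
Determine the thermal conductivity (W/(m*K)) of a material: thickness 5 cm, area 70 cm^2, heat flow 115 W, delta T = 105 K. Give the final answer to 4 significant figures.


k = Q*L / (A*dT)
L = 0.05 m, A = 7e-03 m^2
k = 115 * 0.05 / (7e-03 * 105)
k = 7.823 W/(m*K)


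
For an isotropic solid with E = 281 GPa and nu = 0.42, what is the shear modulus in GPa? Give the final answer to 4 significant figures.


G = E / (2*(1+nu))
G = 281 / (2*(1+0.42))
G = 98.94 GPa


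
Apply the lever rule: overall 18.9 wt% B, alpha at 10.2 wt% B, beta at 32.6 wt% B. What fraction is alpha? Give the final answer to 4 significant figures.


f_alpha = (C_beta - C0) / (C_beta - C_alpha)
f_alpha = (32.6 - 18.9) / (32.6 - 10.2)
f_alpha = 0.6116


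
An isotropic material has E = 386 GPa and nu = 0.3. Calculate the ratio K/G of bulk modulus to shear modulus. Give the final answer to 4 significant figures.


G = E / (2*(1+nu))
G = 386 / (2*(1+0.3)) = 148.462 GPa
K = E / (3*(1-2*nu))
K = 386 / (3*(1-2*0.3)) = 321.667 GPa
K/G = 321.667 / 148.462 = 2.167


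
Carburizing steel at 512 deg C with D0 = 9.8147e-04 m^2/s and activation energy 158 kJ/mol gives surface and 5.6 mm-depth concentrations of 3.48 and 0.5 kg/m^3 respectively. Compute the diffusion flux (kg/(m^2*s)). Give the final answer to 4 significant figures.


Step 1: D = D0 * exp(-Qd/(R*T))
T = 512 + 273.15 = 785.15 K
D = 9.8147e-04 * exp(-158e3 / (8.314 * 785.15)) = 3.02021e-14 m^2/s
Step 2: J = D * (C1 - C2) / dx
J = 3.02021e-14 * (3.48 - 0.5) / 5.6e-03
J = 1.607e-11 kg/(m^2*s)


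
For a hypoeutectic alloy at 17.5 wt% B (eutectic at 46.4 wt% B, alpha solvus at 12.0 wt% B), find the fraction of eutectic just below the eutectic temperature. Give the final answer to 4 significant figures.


f_primary = (C_e - C0) / (C_e - C_alpha_max)
f_primary = (46.4 - 17.5) / (46.4 - 12.0)
f_primary = 0.840116
f_eutectic = 1 - 0.840116 = 0.1599


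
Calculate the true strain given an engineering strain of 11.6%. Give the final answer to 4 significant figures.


epsilon_true = ln(1 + epsilon_eng)
epsilon_true = ln(1 + 0.116)
epsilon_true = 0.1098


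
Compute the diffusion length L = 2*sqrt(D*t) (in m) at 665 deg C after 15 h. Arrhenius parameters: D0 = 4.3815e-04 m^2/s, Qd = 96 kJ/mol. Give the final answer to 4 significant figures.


Step 1: D = D0 * exp(-Qd/(R*T))
T = 938.15 K
D = 4.3815e-04 * exp(-96e3 / (8.314 * 938.15)) = 1.97837e-09 m^2/s
Step 2: L = 2*sqrt(D*t)
t = 15 h = 54000 s
L = 2*sqrt(1.97837e-09 * 54000) = 0.02067 m


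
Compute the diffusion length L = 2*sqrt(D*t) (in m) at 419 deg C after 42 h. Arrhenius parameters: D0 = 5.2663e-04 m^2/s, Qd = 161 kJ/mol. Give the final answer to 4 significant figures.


Step 1: D = D0 * exp(-Qd/(R*T))
T = 692.15 K
D = 5.2663e-04 * exp(-161e3 / (8.314 * 692.15)) = 3.72258e-16 m^2/s
Step 2: L = 2*sqrt(D*t)
t = 42 h = 151200 s
L = 2*sqrt(3.72258e-16 * 151200) = 1.5e-05 m


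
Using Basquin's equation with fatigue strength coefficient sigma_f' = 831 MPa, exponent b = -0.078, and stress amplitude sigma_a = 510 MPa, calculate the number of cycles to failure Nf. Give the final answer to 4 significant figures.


sigma_a = sigma_f' * (2*Nf)^b
2*Nf = (sigma_a / sigma_f')^(1/b)
2*Nf = (510 / 831)^(1/-0.078)
2*Nf = 522.81
Nf = 261.4 cycles


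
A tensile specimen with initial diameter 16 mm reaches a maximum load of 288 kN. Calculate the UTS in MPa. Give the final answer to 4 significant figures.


A0 = pi*(d/2)^2 = pi*(16/2)^2 = 201.062 mm^2
UTS = F_max / A0 = 288*1000 / 201.062
UTS = 1432 MPa


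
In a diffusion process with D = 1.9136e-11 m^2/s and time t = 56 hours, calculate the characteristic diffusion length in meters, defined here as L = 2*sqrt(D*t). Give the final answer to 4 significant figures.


t = 56 hr = 201600 s
Diffusion length = 2*sqrt(D*t)
= 2*sqrt(1.9136e-11 * 201600)
= 3.928e-03 m


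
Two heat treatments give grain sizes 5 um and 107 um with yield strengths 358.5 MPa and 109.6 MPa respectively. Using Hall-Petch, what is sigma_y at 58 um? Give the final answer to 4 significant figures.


sigma_y = sigma0 + k / sqrt(d)
1/sqrt(d1) = 1/sqrt(5e-06) = 447.214;  1/sqrt(d2) = 96.6736
k = (sigma1 - sigma2) / (1/sqrt(d1) - 1/sqrt(d2)) = (358.5 - 109.6) / (447.214 - 96.6736) = 0.710047 MPa*m^0.5
sigma0 = sigma1 - k/sqrt(d1) = 358.5 - 0.710047*447.214 = 40.9571 MPa
sigma_y(d3) = 40.9571 + 0.710047 / sqrt(5.8e-05) = 134.2 MPa


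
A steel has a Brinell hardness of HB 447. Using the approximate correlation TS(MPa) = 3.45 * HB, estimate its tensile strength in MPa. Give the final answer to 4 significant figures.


TS (MPa) = 3.45 * HB
TS = 3.45 * 447
TS = 1542 MPa


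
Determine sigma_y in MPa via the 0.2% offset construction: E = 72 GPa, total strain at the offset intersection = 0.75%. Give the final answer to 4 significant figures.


Offset strain = 0.002
Elastic strain at yield = total_strain - offset = 7.5e-03 - 0.002 = 5.5e-03
sigma_y = E * elastic_strain = 72000 * 5.5e-03
sigma_y = 396 MPa


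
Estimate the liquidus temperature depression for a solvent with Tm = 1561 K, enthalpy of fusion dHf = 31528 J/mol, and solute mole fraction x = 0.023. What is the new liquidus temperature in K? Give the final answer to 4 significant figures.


dT = R*Tm^2*x / dHf
dT = 8.314 * 1561^2 * 0.023 / 31528
dT = 14.7791 K
T_new = 1561 - 14.7791 = 1546 K
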